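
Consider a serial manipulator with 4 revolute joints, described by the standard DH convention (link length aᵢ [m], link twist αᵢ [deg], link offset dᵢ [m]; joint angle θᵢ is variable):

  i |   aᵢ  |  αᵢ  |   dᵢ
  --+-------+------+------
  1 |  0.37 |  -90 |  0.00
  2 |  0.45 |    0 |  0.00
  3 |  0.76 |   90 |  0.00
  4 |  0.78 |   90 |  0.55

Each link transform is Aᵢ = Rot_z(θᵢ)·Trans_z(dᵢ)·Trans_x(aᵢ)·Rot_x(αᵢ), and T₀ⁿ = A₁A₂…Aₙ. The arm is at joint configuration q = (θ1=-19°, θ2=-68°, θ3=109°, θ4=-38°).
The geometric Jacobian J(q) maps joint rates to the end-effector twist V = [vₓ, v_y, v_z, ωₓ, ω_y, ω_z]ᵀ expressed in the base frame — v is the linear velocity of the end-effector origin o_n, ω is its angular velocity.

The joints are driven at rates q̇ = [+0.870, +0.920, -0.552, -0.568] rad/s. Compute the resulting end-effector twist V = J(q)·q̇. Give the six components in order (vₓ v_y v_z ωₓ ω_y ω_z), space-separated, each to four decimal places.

o_n = [1.6750, -1.0846, -0.0695]
J₁: ẑ×o_n = [1.0846, 1.6750, -0.0000], ω = ẑ
J2: z=[0.3256, 0.9455, 0.0000] o=[0.3498, -0.1205, 0.0000] → [-0.0657, 0.0226, -1.5669, 0.3256, 0.9455, 0.0000]
J3: z=[0.3256, 0.9455, 0.0000] o=[0.5092, -0.1753, 0.4172] → [-0.4602, 0.1585, -1.3983, 0.3256, 0.9455, 0.0000]
J4: z=[0.6203, -0.2136, 0.7547] o=[1.0516, -0.3621, -0.0814] → [0.5428, 0.4632, -0.3151, 0.6203, -0.2136, 0.7547]
V = J·q̇ = [0.8289, 1.1275, -0.4907, -0.2325, 0.4693, 0.4413]

0.8289 1.1275 -0.4907 -0.2325 0.4693 0.4413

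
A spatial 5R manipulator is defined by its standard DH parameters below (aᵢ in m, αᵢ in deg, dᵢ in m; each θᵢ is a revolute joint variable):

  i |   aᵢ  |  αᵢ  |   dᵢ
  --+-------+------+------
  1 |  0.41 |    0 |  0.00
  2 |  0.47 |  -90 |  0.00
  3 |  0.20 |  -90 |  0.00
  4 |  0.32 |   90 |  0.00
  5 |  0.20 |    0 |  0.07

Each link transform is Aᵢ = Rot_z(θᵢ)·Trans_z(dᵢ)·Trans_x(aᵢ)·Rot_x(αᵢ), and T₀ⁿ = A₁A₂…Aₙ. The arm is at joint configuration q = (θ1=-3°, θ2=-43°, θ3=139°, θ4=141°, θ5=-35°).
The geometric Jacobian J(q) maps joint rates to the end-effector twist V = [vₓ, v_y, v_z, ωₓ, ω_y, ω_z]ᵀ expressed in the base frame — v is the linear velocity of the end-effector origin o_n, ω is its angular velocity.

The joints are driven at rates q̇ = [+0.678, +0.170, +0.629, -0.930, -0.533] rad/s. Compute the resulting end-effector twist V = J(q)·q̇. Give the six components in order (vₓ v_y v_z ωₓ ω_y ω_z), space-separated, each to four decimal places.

0.2648 0.4166 -0.4260 1.3501 0.1037 0.3662

o_n = [0.5992, -0.7346, -0.0000]
J₁: ẑ×o_n = [0.7346, 0.5992, -0.0000], ω = ẑ
J2: z=[0.0000, 0.0000, 1.0000] o=[0.4094, -0.0215, 0.0000] → [0.7132, 0.1898, -0.0000, 0.0000, 0.0000, 1.0000]
J3: z=[0.7193, 0.6947, 0.0000] o=[0.7359, -0.3595, 0.0000] → [-0.0000, 0.0000, -0.1748, 0.7193, 0.6947, 0.0000]
J4: z=[-0.4557, 0.4719, 0.7547] o=[0.6311, -0.2510, -0.1312] → [0.4269, 0.0358, 0.2354, -0.4557, 0.4719, 0.7547]
J5: z=[-0.8890, -0.1982, -0.4129] o=[0.6166, -0.5259, 0.0319] → [-0.0799, -0.0212, 0.1821, -0.8890, -0.1982, -0.4129]
V = J·q̇ = [0.2648, 0.4166, -0.4260, 1.3501, 0.1037, 0.3662]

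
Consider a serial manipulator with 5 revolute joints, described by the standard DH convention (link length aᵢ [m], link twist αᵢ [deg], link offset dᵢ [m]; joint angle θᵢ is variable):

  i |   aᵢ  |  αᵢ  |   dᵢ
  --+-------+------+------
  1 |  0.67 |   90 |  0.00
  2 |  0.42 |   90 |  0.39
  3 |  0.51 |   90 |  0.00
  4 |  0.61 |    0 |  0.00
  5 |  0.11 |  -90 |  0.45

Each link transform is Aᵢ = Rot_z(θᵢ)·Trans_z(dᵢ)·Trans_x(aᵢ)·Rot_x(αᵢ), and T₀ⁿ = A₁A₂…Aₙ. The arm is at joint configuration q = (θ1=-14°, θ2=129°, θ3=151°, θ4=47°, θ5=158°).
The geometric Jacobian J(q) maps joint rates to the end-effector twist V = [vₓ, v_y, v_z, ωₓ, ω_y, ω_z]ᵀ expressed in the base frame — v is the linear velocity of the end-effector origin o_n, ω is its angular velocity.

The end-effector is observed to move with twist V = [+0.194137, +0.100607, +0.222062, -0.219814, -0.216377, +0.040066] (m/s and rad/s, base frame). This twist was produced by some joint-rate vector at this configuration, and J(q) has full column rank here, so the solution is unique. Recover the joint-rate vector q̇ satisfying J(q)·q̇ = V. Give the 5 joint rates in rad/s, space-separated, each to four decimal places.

0.3800 0.5570 -0.3390 -0.3920 0.0560

o_n = [0.7166, -1.3991, 0.1858]
J₁: ẑ×o_n = [1.3991, 0.7166, -0.0000], ω = ẑ
J2: z=[-0.2419, -0.9703, 0.0000] o=[0.6501, -0.1621, 0.0000] → [-0.1803, 0.0449, 0.3638, -0.2419, -0.9703, 0.0000]
J3: z=[0.7541, -0.1880, 0.6293] o=[0.2993, -0.4766, 0.3264] → [0.6070, 0.3687, -0.6172, 0.7541, -0.1880, 0.6293]
J4: z=[-0.5076, -0.7748, 0.3768] o=[0.5118, -0.7844, -0.0202] → [0.0720, 0.1817, 0.4707, -0.5076, -0.7748, 0.3768]
J5: z=[-0.5076, -0.7748, 0.3768] o=[1.0216, -1.1193, -0.0223] → [-0.0558, -0.0093, -0.0943, -0.5076, -0.7748, 0.3768]
q̇ = J⁺·V = [0.3800, 0.5570, -0.3390, -0.3920, 0.0560]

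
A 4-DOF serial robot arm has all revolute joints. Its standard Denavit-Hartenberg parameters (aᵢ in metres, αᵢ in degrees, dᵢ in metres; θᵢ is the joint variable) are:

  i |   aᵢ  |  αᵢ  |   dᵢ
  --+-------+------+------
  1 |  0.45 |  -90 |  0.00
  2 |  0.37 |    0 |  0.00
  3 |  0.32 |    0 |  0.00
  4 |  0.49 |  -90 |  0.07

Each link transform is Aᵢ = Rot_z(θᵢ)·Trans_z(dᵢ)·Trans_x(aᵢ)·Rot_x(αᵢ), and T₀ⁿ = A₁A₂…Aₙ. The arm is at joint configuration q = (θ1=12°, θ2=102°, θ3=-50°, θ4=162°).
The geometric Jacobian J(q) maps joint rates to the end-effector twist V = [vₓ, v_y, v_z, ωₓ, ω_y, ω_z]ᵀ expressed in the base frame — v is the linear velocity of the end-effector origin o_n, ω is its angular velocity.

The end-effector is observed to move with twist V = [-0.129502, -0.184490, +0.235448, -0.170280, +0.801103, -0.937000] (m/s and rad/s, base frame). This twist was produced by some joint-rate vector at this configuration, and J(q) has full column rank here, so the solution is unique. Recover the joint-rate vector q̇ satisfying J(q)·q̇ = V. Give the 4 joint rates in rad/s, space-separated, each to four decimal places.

o_n = [0.1457, 0.1025, -0.3401]
J₁: ẑ×o_n = [-0.1025, 0.1457, 0.0000], ω = ẑ
J2: z=[-0.2079, 0.9781, 0.0000] o=[0.4402, 0.0936, 0.0000] → [-0.3326, -0.0707, 0.2861, -0.2079, 0.9781, 0.0000]
J3: z=[-0.2079, 0.9781, 0.0000] o=[0.3649, 0.0776, -0.3619] → [0.0214, 0.0045, 0.2092, -0.2079, 0.9781, 0.0000]
J4: z=[-0.2079, 0.9781, 0.0000] o=[0.5576, 0.1185, -0.6141] → [0.2680, 0.0570, 0.4062, -0.2079, 0.9781, 0.0000]
q̇ = J⁺·V = [-0.9370, 0.7180, 0.0560, 0.0450]

-0.9370 0.7180 0.0560 0.0450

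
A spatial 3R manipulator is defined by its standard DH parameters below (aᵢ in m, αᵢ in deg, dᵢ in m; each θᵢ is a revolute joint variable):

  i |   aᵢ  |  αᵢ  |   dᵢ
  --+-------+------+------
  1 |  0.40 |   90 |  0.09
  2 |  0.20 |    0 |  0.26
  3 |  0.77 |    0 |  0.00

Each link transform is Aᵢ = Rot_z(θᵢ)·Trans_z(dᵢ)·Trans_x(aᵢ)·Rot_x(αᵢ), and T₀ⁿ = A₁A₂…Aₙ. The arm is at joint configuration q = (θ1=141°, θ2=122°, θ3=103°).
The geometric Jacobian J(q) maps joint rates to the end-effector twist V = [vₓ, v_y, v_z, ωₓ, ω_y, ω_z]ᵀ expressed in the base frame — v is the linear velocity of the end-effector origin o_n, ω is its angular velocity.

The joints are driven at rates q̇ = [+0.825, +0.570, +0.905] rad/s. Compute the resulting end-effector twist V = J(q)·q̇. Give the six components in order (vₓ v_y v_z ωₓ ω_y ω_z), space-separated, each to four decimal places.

o_n = [0.3583, 0.0444, -0.2849]
J₁: ẑ×o_n = [-0.0444, 0.3583, 0.0000], ω = ẑ
J2: z=[0.6293, 0.7771, 0.0000] o=[-0.3109, 0.2517, 0.0900] → [-0.2913, 0.2359, -0.6505, 0.6293, 0.7771, 0.0000]
J3: z=[0.6293, 0.7771, 0.0000] o=[-0.0649, 0.3871, 0.2596] → [-0.4231, 0.3426, -0.5445, 0.6293, 0.7771, 0.0000]
V = J·q̇ = [-0.5857, 0.7401, -0.8635, 0.9282, 1.1463, 0.8250]

-0.5857 0.7401 -0.8635 0.9282 1.1463 0.8250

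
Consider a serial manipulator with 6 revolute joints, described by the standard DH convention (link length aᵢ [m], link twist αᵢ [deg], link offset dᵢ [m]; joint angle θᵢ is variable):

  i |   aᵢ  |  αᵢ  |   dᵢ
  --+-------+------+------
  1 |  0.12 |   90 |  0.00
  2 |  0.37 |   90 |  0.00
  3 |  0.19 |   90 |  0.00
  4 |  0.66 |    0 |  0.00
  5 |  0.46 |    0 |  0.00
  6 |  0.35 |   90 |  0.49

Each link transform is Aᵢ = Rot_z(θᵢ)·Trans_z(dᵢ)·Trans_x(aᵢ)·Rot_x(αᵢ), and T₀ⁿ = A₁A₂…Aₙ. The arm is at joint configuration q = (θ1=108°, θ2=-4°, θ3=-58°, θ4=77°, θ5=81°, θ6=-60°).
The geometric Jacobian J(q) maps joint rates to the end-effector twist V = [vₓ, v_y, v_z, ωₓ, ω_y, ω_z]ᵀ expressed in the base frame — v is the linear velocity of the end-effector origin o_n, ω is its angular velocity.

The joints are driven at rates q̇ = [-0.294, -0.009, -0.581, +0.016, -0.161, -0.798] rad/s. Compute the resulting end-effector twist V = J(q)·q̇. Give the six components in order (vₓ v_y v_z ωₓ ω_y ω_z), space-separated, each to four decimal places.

o_n = [-0.1123, -0.1193, -1.1509]
J₁: ẑ×o_n = [0.1193, -0.1123, 0.0000], ω = ẑ
J2: z=[0.9511, 0.3090, 0.0000] o=[-0.0371, 0.1141, 0.0000] → [-0.3557, 1.0946, -0.1988, 0.9511, 0.3090, 0.0000]
J3: z=[0.0216, -0.0663, -0.9976] o=[-0.1511, 0.4652, -0.0258] → [-0.5084, -0.0145, -0.0100, 0.0216, -0.0663, -0.9976]
J4: z=[-0.2426, -0.9683, 0.0592] o=[-0.3354, 0.5109, -0.0328] → [1.1200, -0.2580, 0.3689, -0.2426, -0.9683, 0.0592]
J5: z=[-0.2426, -0.9683, 0.0592] o=[-0.4656, 0.5040, -0.6798] → [0.4930, -0.0934, 0.4932, -0.2426, -0.9683, 0.0592]
J6: z=[-0.2426, -0.9683, 0.0592] o=[-0.0482, 0.3899, -0.8360] → [0.3351, -0.0802, 0.0614, -0.2426, -0.9683, 0.0592]
V = J·q̇ = [-0.0654, 0.1065, -0.1149, 0.2077, 0.9489, 0.2298]

-0.0654 0.1065 -0.1149 0.2077 0.9489 0.2298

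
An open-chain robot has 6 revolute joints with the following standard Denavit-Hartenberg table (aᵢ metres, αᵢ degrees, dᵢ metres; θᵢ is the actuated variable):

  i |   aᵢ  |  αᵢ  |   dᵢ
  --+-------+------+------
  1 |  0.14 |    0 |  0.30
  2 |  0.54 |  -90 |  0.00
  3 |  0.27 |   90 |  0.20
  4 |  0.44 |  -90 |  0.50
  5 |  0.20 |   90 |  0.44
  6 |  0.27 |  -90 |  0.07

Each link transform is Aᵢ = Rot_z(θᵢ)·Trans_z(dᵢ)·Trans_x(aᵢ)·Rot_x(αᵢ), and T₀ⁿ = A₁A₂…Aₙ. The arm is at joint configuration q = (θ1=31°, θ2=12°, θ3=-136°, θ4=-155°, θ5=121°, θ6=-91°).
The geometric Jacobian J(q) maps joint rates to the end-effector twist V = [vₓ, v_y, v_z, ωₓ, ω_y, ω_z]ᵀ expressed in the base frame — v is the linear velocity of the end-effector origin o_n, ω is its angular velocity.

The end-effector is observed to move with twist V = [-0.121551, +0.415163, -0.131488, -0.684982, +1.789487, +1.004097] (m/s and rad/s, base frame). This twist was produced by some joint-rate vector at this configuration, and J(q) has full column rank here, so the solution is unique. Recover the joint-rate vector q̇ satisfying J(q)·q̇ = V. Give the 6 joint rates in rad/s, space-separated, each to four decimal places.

0.0460 0.5930 0.9280 -0.8340 -0.8800 -0.1390

o_n = [0.4587, 0.2199, 0.0727]
J₁: ẑ×o_n = [-0.2199, 0.4587, 0.0000], ω = ẑ
J2: z=[0.0000, 0.0000, 1.0000] o=[0.1200, 0.0721, 0.3000] → [-0.1478, 0.3387, 0.0000, 0.0000, 0.0000, 1.0000]
J3: z=[-0.6820, 0.7314, 0.0000] o=[0.5149, 0.4404, 0.3000] → [-0.1662, -0.1550, 0.1915, -0.6820, 0.7314, 0.0000]
J4: z=[-0.5080, -0.4738, -0.7193] o=[0.2365, 0.4542, 0.4876] → [0.0280, -0.3706, 0.2243, -0.5080, -0.4738, -0.7193]
J5: z=[0.3958, -0.8702, 0.2936] o=[0.3191, 0.2770, -0.1491] → [-0.1763, -0.0468, 0.0989, 0.3958, -0.8702, 0.2936]
J6: z=[0.9174, 0.3602, -0.1692] o=[0.5015, -0.0387, 0.1682] → [0.0093, 0.0949, 0.2526, 0.9174, 0.3602, -0.1692]
q̇ = J⁺·V = [0.0460, 0.5930, 0.9280, -0.8340, -0.8800, -0.1390]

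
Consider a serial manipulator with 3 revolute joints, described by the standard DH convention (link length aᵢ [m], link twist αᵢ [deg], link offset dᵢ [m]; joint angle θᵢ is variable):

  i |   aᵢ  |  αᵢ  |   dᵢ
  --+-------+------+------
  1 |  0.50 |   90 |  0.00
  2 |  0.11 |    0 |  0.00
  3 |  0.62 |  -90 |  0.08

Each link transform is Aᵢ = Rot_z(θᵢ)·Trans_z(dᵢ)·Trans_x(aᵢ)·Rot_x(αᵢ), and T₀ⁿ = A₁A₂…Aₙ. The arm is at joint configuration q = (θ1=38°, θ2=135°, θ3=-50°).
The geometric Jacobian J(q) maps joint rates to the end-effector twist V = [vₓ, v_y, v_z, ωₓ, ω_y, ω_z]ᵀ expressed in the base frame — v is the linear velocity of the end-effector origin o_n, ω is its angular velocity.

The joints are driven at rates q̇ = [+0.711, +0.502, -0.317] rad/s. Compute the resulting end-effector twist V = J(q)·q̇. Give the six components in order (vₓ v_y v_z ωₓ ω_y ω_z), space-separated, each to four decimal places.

-0.2845 0.2075 -0.0290 0.1139 -0.1458 0.7110

o_n = [0.4245, 0.2302, 0.6954]
J₁: ẑ×o_n = [-0.2302, 0.4245, 0.0000], ω = ẑ
J2: z=[0.6157, -0.7880, 0.0000] o=[0.3940, 0.3078, 0.0000] → [-0.5480, -0.4281, -0.0237, 0.6157, -0.7880, 0.0000]
J3: z=[0.6157, -0.7880, 0.0000] o=[0.3327, 0.2599, 0.0778] → [-0.4867, -0.3803, 0.0540, 0.6157, -0.7880, 0.0000]
V = J·q̇ = [-0.2845, 0.2075, -0.0290, 0.1139, -0.1458, 0.7110]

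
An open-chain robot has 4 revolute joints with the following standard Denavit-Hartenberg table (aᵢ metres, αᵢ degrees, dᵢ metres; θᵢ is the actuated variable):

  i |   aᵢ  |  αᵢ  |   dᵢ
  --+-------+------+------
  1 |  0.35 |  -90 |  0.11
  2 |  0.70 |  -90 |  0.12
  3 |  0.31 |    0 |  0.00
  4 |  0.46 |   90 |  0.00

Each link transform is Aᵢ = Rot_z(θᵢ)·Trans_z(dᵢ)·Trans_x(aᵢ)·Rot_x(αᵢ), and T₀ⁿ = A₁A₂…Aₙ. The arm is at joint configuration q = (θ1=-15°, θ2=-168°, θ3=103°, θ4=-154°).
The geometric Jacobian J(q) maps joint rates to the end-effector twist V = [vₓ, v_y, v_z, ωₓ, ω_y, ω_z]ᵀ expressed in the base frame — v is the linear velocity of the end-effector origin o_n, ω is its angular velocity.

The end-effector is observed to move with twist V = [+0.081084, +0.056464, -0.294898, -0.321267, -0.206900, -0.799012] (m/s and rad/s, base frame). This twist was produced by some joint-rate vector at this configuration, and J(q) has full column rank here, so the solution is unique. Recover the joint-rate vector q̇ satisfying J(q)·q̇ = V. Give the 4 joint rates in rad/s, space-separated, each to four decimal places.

0.4090 -0.2830 -0.8200 -0.4150

o_n = [-0.4855, 0.3117, 0.3012]
J₁: ẑ×o_n = [-0.3117, -0.4855, 0.0000], ω = ẑ
J2: z=[0.2588, 0.9659, 0.0000] o=[0.3381, -0.0906, 0.1100] → [0.1847, -0.0495, 0.8997, 0.2588, 0.9659, 0.0000]
J3: z=[0.2008, -0.0538, 0.9781] o=[-0.2922, 0.2025, 0.2555] → [-0.1092, -0.1982, 0.0115, 0.2008, -0.0538, 0.9781]
J4: z=[0.2008, -0.0538, 0.9781] o=[-0.3045, -0.1069, 0.2410] → [-0.4127, -0.1891, 0.0743, 0.2008, -0.0538, 0.9781]
q̇ = J⁺·V = [0.4090, -0.2830, -0.8200, -0.4150]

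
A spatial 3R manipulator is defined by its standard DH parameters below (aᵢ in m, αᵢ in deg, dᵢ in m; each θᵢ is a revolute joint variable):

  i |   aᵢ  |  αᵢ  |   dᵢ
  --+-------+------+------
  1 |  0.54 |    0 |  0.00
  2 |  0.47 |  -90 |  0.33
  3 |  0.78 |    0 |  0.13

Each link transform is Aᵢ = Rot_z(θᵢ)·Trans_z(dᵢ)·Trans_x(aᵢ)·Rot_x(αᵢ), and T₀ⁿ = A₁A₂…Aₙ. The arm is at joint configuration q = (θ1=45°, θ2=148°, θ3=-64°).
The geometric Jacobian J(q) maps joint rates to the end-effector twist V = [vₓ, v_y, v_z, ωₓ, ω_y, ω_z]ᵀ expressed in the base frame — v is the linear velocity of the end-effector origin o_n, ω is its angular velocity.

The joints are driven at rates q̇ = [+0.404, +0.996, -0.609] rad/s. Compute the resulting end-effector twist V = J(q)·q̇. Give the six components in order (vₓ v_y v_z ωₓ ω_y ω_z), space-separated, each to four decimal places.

0.6948 -0.8163 0.2082 -0.1370 0.5934 1.4000

o_n = [-0.3800, 0.0725, 1.0311]
J₁: ẑ×o_n = [-0.0725, -0.3800, 0.0000], ω = ẑ
J2: z=[0.0000, 0.0000, 1.0000] o=[0.3818, 0.3818, 0.0000] → [0.3093, -0.7619, 0.0000, 0.0000, 0.0000, 1.0000]
J3: z=[0.2250, -0.9744, 0.0000] o=[-0.0761, 0.2761, 0.3300] → [-0.6831, -0.1577, -0.3419, 0.2250, -0.9744, 0.0000]
V = J·q̇ = [0.6948, -0.8163, 0.2082, -0.1370, 0.5934, 1.4000]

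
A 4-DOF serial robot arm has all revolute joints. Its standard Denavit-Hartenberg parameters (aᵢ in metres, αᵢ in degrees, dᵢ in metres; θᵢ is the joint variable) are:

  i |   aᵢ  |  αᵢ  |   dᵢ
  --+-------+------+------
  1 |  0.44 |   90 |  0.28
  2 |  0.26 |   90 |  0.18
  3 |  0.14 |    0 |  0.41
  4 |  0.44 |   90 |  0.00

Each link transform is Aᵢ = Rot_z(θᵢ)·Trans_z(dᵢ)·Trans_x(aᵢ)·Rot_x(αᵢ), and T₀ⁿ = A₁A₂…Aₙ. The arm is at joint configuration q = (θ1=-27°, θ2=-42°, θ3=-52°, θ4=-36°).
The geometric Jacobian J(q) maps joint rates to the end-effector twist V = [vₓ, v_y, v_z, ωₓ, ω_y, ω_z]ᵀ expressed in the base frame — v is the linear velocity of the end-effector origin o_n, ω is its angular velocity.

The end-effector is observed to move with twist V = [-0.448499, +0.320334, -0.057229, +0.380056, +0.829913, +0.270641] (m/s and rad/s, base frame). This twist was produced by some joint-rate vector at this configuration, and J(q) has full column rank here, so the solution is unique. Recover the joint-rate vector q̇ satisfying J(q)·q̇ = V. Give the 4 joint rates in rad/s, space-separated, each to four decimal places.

0.3130 -0.9120 0.6180 -0.5610

o_n = [0.5550, 0.1325, -0.2666]
J₁: ẑ×o_n = [-0.1325, 0.5550, 0.0000], ω = ẑ
J2: z=[-0.4540, -0.8910, 0.0000] o=[0.3920, -0.1998, 0.2800] → [0.4870, -0.2482, -0.0057, -0.4540, -0.8910, 0.0000]
J3: z=[-0.5962, 0.3038, -0.7431] o=[0.4825, -0.4479, 0.1060] → [0.3181, -0.2761, -0.3681, -0.5962, 0.3038, -0.7431]
J4: z=[-0.5962, 0.3038, -0.7431] o=[0.3452, -0.2541, -0.2563] → [0.2842, -0.1620, -0.2942, -0.5962, 0.3038, -0.7431]
q̇ = J⁺·V = [0.3130, -0.9120, 0.6180, -0.5610]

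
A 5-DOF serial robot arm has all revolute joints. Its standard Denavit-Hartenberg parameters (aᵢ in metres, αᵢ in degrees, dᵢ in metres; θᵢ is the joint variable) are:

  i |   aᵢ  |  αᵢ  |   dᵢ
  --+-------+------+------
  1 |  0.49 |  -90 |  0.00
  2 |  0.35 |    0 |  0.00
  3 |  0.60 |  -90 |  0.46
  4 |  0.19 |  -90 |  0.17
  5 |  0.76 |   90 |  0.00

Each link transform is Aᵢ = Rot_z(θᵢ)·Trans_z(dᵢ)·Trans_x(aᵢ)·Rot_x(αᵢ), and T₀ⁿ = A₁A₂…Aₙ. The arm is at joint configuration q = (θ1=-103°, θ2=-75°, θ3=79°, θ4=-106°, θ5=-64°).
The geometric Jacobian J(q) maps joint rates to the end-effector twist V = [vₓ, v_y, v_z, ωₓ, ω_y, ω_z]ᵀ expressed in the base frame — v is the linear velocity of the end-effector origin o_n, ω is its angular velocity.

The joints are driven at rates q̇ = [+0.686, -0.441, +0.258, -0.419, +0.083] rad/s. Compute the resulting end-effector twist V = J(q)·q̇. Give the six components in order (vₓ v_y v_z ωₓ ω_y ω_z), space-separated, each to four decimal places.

0.8426 0.7004 0.1556 -0.1805 -0.0700 1.0984

o_n = [0.7187, -1.1674, -0.5447]
J₁: ẑ×o_n = [1.1674, 0.7187, -0.0000], ω = ẑ
J2: z=[0.9744, -0.2250, 0.0000] o=[-0.1102, -0.4774, 0.0000] → [0.1225, 0.5308, -0.4858, 0.9744, -0.2250, 0.0000]
J3: z=[0.9744, -0.2250, 0.0000] o=[-0.1306, -0.5657, 0.3381] → [0.1986, 0.8602, -0.3952, 0.9744, -0.2250, 0.0000]
J4: z=[0.0157, 0.0680, -0.9976] o=[0.1830, -1.2524, 0.2962] → [0.0277, -0.5213, -0.0351, 0.0157, 0.0680, -0.9976]
J5: z=[0.0529, -0.9963, -0.0671] o=[0.3753, -1.2310, 0.1303] → [0.6768, 0.0127, 0.3455, 0.0529, -0.9963, -0.0671]
V = J·q̇ = [0.8426, 0.7004, 0.1556, -0.1805, -0.0700, 1.0984]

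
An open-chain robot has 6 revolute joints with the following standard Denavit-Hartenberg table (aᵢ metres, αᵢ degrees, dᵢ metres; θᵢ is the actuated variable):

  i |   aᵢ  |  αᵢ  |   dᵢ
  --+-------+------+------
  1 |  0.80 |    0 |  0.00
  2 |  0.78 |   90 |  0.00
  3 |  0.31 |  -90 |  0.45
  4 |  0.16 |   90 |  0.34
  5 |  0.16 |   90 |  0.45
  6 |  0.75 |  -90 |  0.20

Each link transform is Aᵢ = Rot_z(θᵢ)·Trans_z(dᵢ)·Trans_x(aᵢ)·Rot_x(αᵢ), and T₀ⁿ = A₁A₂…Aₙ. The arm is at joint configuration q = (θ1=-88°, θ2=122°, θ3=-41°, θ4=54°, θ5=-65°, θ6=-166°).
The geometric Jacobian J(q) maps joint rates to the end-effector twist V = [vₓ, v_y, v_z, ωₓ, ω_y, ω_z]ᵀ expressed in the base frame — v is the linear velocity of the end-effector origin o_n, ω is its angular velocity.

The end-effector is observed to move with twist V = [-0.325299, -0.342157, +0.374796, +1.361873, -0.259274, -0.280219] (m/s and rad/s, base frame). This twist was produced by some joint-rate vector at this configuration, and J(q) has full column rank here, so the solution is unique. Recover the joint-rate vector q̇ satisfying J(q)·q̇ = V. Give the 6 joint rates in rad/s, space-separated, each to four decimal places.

o_n = [1.7853, -0.6022, 0.3359]
J₁: ẑ×o_n = [0.6022, 1.7853, -0.0000], ω = ẑ
J2: z=[0.0000, 0.0000, 1.0000] o=[0.0279, -0.7995, 0.0000] → [-0.1973, 1.7574, 0.0000, 0.0000, 0.0000, 1.0000]
J3: z=[0.5592, -0.8290, 0.0000] o=[0.6746, -0.3633, 0.0000] → [-0.2785, -0.1879, 0.7872, 0.5592, -0.8290, 0.0000]
J4: z=[0.5439, 0.3669, 0.7547] o=[1.1202, -0.6056, -0.2034] → [0.1953, 0.2086, -0.2422, 0.5439, 0.3669, 0.7547]
J5: z=[0.8349, -0.1459, -0.5308] o=[1.2916, -0.3338, -0.0085] → [-0.1927, -0.5496, -0.1521, 0.8349, -0.1459, -0.5308]
J6: z=[-0.1532, -0.9877, 0.0305] o=[1.5827, -0.3906, -0.3828] → [-0.7035, 0.1163, 0.2326, -0.1532, -0.9877, 0.0305]
q̇ = J⁺·V = [-0.3360, 0.5720, 0.8350, 0.0130, 0.9580, -0.5750]

-0.3360 0.5720 0.8350 0.0130 0.9580 -0.5750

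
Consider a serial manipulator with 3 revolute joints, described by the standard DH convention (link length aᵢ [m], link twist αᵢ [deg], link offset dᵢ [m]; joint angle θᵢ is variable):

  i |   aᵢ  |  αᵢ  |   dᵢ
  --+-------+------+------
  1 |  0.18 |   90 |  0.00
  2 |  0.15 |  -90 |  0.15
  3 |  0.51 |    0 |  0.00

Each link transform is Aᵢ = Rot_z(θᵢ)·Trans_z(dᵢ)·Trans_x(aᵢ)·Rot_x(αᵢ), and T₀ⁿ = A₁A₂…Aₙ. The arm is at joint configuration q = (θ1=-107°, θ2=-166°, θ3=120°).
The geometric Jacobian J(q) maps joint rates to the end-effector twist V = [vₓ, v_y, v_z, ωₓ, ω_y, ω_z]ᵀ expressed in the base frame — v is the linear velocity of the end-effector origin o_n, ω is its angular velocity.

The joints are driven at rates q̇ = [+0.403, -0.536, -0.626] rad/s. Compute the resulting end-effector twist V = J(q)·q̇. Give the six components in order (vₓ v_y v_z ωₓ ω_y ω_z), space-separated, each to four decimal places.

o_n = [0.1965, -0.3548, 0.0254]
J₁: ẑ×o_n = [0.3548, 0.1965, -0.0000], ω = ẑ
J2: z=[-0.9563, 0.2924, 0.0000] o=[-0.0526, -0.1721, 0.0000] → [0.0074, 0.0243, 0.1019, -0.9563, 0.2924, 0.0000]
J3: z=[-0.0707, -0.2314, -0.9703] o=[-0.1535, 0.0109, -0.0363] → [-0.3692, -0.3353, 0.1069, -0.0707, -0.2314, -0.9703]
V = J·q̇ = [0.3701, 0.2761, -0.1215, 0.5569, -0.0119, 1.0104]

0.3701 0.2761 -0.1215 0.5569 -0.0119 1.0104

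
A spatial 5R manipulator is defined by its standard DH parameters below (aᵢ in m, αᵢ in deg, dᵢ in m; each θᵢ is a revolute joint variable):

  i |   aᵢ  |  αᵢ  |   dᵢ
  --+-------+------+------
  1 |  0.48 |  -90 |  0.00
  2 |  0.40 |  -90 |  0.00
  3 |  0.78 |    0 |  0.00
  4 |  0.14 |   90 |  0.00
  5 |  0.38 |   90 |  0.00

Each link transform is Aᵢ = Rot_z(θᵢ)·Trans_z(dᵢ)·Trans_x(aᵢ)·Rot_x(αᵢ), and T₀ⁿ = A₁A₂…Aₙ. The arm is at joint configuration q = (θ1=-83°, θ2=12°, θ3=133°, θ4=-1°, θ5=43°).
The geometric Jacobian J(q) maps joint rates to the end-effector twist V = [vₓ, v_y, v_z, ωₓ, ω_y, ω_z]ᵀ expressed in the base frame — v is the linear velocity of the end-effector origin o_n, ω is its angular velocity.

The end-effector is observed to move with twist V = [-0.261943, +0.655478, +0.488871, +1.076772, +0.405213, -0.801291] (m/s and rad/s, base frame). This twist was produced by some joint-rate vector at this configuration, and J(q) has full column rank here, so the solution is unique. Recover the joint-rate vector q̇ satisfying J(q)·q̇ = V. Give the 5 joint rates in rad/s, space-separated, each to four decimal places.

-0.6810 0.9020 -0.2830 0.4570 -0.3230

o_n = [-0.8716, -0.1307, -0.1679]
J₁: ẑ×o_n = [0.1307, -0.8716, 0.0000], ω = ẑ
J2: z=[0.9925, 0.1219, 0.0000] o=[0.0585, -0.4764, 0.0000] → [-0.0205, 0.1667, 0.4565, 0.9925, 0.1219, 0.0000]
J3: z=[-0.0253, 0.2064, -0.9781] o=[0.1062, -0.8648, -0.0832] → [0.7005, 0.9543, 0.1832, -0.0253, 0.2064, -0.9781]
J4: z=[-0.0253, 0.2064, -0.9781] o=[-0.5234, -0.4178, 0.0274] → [0.2405, 0.3356, 0.0646, -0.0253, 0.2064, -0.9781]
J5: z=[-0.5756, -0.8030, -0.1545] o=[-0.6379, -0.3396, 0.0469] → [0.2048, -0.0875, -0.3079, -0.5756, -0.8030, -0.1545]
q̇ = J⁺·V = [-0.6810, 0.9020, -0.2830, 0.4570, -0.3230]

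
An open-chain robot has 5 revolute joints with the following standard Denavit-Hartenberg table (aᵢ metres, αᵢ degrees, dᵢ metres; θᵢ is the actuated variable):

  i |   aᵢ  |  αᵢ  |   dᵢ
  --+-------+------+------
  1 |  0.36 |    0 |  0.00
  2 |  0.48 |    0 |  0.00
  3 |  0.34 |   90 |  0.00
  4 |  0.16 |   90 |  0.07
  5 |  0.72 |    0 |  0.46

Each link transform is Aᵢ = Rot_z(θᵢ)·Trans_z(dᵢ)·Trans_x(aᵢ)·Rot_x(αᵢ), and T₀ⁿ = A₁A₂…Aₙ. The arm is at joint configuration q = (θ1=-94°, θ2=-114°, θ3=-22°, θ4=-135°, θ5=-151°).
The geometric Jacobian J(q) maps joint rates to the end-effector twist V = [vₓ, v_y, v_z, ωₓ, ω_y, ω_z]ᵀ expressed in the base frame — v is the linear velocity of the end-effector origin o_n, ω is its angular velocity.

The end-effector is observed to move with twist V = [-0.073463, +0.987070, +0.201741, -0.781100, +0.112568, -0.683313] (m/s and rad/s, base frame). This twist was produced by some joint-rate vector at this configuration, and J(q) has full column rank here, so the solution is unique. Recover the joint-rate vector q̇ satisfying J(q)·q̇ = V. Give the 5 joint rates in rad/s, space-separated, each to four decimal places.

-0.6120 0.2080 0.3090 -0.5260 -0.8320

o_n = [-0.8857, -0.0474, 0.6574]
J₁: ẑ×o_n = [0.0474, -0.8857, 0.0000], ω = ẑ
J2: z=[0.0000, 0.0000, 1.0000] o=[-0.0251, -0.3591, 0.0000] → [-0.3117, -0.8606, 0.0000, 0.0000, 0.0000, 1.0000]
J3: z=[0.0000, 0.0000, 1.0000] o=[-0.4489, -0.1338, 0.0000] → [-0.0863, -0.4367, 0.0000, 0.0000, 0.0000, 1.0000]
J4: z=[0.7660, 0.6428, 0.0000] o=[-0.6675, 0.1267, 0.0000] → [0.4226, -0.5036, 0.0069, 0.7660, 0.6428, 0.0000]
J5: z=[0.4545, -0.5417, 0.7071] o=[-0.5411, 0.0850, -0.1131] → [-0.3237, -0.5939, -0.2468, 0.4545, -0.5417, 0.7071]
q̇ = J⁺·V = [-0.6120, 0.2080, 0.3090, -0.5260, -0.8320]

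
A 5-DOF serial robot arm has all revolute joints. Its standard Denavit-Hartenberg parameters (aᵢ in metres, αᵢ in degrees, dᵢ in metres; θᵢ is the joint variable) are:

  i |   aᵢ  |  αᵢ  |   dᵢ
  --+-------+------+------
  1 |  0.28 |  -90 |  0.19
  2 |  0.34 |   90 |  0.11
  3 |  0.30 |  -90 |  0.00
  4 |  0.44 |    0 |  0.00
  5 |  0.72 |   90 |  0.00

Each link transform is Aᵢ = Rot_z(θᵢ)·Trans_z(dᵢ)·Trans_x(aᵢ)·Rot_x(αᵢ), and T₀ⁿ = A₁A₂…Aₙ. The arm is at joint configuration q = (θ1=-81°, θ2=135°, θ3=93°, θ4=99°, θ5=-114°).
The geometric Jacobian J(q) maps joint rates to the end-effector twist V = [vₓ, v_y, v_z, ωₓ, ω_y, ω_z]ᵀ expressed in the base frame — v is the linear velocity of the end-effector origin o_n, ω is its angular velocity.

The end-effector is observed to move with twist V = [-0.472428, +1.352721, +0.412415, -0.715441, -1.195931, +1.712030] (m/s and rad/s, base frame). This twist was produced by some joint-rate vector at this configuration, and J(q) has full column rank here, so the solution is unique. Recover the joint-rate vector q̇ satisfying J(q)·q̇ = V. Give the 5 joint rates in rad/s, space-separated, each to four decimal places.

o_n = [1.0067, 0.2624, 0.1594]
J₁: ẑ×o_n = [-0.2624, 1.0067, 0.0000], ω = ẑ
J2: z=[0.9877, 0.1564, 0.0000] o=[0.0438, -0.2766, 0.1900] → [-0.0048, 0.0302, 0.3817, 0.9877, 0.1564, 0.0000]
J3: z=[0.1106, -0.6984, -0.7071] o=[0.1148, -0.0219, -0.0504] → [0.0545, -0.6539, 0.6543, 0.1106, -0.6984, -0.7071]
J4: z=[0.0588, -0.7056, 0.7061] o=[0.4125, 0.0140, -0.0393] → [-0.3156, 0.4079, 0.4339, 0.0588, -0.7056, 0.7061]
J5: z=[0.0588, -0.7056, 0.7061] o=[0.2961, 0.3093, 0.2654] → [0.1080, 0.5080, 0.4987, 0.0588, -0.7056, 0.7061]
q̇ = J⁺·V = [0.9270, -0.8250, 0.2010, 0.9110, 0.4020]

0.9270 -0.8250 0.2010 0.9110 0.4020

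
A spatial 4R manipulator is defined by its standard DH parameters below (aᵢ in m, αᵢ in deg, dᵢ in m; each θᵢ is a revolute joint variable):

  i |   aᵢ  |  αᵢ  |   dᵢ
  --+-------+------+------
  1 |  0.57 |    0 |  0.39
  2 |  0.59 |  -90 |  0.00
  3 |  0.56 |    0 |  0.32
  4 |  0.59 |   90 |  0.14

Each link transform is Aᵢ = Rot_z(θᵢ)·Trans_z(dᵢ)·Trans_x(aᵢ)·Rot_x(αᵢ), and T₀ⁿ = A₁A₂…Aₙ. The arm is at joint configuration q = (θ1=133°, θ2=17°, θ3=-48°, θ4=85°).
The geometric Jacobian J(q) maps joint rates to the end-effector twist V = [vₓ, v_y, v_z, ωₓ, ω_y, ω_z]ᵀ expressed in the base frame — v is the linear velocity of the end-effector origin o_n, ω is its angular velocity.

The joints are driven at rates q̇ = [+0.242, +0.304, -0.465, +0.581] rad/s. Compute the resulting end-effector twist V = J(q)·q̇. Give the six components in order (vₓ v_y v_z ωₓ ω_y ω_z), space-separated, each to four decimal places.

-0.0721 -1.0160 0.1196 -0.0580 -0.1005 0.5460

o_n = [-1.8623, 0.7365, 0.4511]
J₁: ẑ×o_n = [-0.7365, -1.8623, 0.0000], ω = ẑ
J2: z=[0.0000, 0.0000, 1.0000] o=[-0.3887, 0.4169, 0.3900] → [-0.3196, -1.4735, 0.0000, 0.0000, 0.0000, 1.0000]
J3: z=[-0.5000, -0.8660, 0.0000] o=[-0.8997, 0.7119, 0.3900] → [-0.0529, 0.0305, -0.8459, -0.5000, -0.8660, 0.0000]
J4: z=[-0.5000, -0.8660, 0.0000] o=[-1.3842, 0.6221, 0.8062] → [0.3075, -0.1775, -0.4712, -0.5000, -0.8660, 0.0000]
V = J·q̇ = [-0.0721, -1.0160, 0.1196, -0.0580, -0.1005, 0.5460]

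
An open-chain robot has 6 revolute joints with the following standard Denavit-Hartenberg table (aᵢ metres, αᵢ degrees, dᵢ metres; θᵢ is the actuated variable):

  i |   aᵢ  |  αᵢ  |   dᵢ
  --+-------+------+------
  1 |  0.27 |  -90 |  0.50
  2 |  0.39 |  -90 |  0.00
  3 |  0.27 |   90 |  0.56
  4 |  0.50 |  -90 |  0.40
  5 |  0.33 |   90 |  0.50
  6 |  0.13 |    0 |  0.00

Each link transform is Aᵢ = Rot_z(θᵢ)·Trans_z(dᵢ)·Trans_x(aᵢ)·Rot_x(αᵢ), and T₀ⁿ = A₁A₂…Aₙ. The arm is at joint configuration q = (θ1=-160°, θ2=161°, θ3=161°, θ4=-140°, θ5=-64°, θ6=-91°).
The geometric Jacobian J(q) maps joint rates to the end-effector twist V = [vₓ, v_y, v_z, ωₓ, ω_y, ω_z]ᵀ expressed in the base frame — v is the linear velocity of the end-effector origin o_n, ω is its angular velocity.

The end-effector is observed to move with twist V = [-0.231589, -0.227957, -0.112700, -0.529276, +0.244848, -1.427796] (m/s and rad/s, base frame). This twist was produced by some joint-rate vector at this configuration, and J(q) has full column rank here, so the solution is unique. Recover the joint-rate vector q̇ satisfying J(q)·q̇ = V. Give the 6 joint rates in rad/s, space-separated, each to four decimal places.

o_n = [0.0131, 0.7087, 0.1742]
J₁: ẑ×o_n = [-0.7087, 0.0131, 0.0000], ω = ẑ
J2: z=[0.3420, -0.9397, 0.0000] o=[-0.2537, -0.0923, 0.5000] → [0.3061, 0.1114, 0.5247, 0.3420, -0.9397, 0.0000]
J3: z=[0.3059, 0.1114, 0.9455] o=[0.0928, 0.0338, 0.3730] → [-0.6603, -0.0146, 0.2154, 0.3059, 0.1114, 0.9455]
J4: z=[-0.0341, 0.9938, -0.1060] o=[0.0072, 0.0962, 0.9856] → [-0.7414, -0.0283, -0.0267, -0.0341, 0.9938, -0.1060]
J5: z=[-0.8459, -0.0852, -0.5264] o=[0.2597, 0.4578, 0.5214] → [0.1617, -0.1639, -0.2333, -0.8459, -0.0852, -0.5264]
J6: z=[-0.4933, 0.5001, 0.7117] o=[-0.0964, 0.6996, 0.1048] → [0.0283, 0.1122, -0.0593, -0.4933, 0.5001, 0.7117]
q̇ = J⁺·V = [-0.1400, 0.2960, -0.2190, 0.9570, 0.9990, -0.6370]

-0.1400 0.2960 -0.2190 0.9570 0.9990 -0.6370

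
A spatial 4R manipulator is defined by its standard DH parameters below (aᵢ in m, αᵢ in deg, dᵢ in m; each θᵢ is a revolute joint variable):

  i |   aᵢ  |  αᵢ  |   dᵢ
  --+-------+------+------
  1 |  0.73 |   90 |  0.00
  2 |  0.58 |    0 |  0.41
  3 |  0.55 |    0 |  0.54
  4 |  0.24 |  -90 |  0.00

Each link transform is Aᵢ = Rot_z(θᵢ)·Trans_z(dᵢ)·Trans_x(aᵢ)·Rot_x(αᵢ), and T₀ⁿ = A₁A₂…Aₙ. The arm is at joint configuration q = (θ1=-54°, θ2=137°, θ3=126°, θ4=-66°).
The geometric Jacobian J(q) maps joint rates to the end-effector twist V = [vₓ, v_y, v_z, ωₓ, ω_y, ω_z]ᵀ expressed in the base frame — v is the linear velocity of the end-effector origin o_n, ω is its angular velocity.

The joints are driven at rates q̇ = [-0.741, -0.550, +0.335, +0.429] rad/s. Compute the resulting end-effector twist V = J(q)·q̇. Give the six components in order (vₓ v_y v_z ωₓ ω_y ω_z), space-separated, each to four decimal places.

o_n = [-0.7631, -0.5659, -0.2205]
J₁: ẑ×o_n = [0.5659, -0.7631, 0.0000], ω = ẑ
J2: z=[-0.8090, -0.5878, 0.0000] o=[0.4291, -0.5906, 0.0000] → [0.1296, -0.1784, -0.7207, -0.8090, -0.5878, 0.0000]
J3: z=[-0.8090, -0.5878, 0.0000] o=[-0.1519, -0.4884, 0.3956] → [0.3621, -0.4984, -0.2965, -0.8090, -0.5878, 0.0000]
J4: z=[-0.8090, -0.5878, 0.0000] o=[-0.6282, -0.7516, -0.1503] → [0.0412, -0.0568, -0.2295, -0.8090, -0.5878, 0.0000]
V = J·q̇ = [-0.3516, 0.4723, 0.1986, -0.1731, -0.1258, -0.7410]

-0.3516 0.4723 0.1986 -0.1731 -0.1258 -0.7410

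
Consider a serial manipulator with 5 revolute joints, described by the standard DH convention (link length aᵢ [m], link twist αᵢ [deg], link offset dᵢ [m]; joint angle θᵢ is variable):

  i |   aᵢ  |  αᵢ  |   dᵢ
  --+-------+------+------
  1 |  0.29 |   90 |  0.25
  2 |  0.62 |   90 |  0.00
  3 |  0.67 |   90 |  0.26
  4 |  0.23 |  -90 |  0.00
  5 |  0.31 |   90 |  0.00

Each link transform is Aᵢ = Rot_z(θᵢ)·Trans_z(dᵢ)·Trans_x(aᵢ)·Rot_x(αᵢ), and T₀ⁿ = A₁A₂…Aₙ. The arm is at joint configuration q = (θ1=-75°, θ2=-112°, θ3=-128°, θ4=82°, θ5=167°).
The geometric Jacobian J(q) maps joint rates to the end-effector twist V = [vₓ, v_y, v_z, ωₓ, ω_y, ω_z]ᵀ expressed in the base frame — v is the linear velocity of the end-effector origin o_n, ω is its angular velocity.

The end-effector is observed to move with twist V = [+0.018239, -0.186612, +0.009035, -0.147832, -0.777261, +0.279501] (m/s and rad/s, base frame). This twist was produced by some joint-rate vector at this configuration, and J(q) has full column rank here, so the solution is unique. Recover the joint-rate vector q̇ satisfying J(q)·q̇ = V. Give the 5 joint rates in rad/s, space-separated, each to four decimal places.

-0.1300 0.4910 -0.4350 0.4190 -0.5190

o_n = [0.5476, 0.1317, 0.0716]
J₁: ẑ×o_n = [-0.1317, 0.5476, 0.0000], ω = ẑ
J2: z=[-0.9659, -0.2588, 0.0000] o=[0.0751, -0.2801, 0.2500] → [0.0462, -0.1723, -0.2755, -0.9659, -0.2588, 0.0000]
J3: z=[-0.2400, 0.8956, 0.3746] o=[0.0149, -0.0558, -0.3249] → [0.2848, 0.2947, -0.5220, -0.2400, 0.8956, 0.3746]
J4: z=[-0.5183, -0.4445, 0.7306] o=[0.5025, 0.1645, 0.1550] → [0.0610, -0.0103, 0.0370, -0.5183, -0.4445, 0.7306]
J5: z=[-0.8463, 0.1433, -0.5131] o=[0.4741, 0.3678, 0.2586] → [-0.1479, -0.1959, 0.1893, -0.8463, 0.1433, -0.5131]
q̇ = J⁺·V = [-0.1300, 0.4910, -0.4350, 0.4190, -0.5190]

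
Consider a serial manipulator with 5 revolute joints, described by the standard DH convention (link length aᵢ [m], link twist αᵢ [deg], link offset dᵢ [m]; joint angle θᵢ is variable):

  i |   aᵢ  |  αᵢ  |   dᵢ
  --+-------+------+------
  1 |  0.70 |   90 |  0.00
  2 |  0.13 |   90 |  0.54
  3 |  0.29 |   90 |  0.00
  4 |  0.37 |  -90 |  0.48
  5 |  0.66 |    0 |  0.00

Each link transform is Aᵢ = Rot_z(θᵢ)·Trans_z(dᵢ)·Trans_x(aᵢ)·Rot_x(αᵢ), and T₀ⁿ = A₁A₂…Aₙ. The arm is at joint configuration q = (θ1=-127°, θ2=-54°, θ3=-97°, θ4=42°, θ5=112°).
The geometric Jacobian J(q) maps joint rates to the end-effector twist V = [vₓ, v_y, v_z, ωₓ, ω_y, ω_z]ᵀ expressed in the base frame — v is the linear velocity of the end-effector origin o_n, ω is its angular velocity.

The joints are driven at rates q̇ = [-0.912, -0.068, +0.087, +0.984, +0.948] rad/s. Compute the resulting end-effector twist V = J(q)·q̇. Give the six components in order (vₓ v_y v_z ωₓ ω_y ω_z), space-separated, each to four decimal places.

o_n = [-0.5734, -0.5191, -0.2218]
J₁: ẑ×o_n = [0.5191, -0.5734, 0.0000], ω = ẑ
J2: z=[-0.7986, 0.6018, 0.0000] o=[-0.4213, -0.5590, 0.0000] → [-0.1335, -0.1771, 0.0596, -0.7986, 0.6018, 0.0000]
J3: z=[0.4869, 0.6461, -0.5878] o=[-0.8985, -0.2951, -0.1052] → [-0.2070, -0.1343, -0.3191, 0.4869, 0.6461, -0.5878]
J4: z=[0.2538, 0.5393, 0.8030] o=[-0.6561, -0.4517, -0.0766] → [-0.0242, 0.1033, -0.0617, 0.2538, 0.5393, 0.8030]
J5: z=[-0.1974, 0.8416, -0.5028] o=[-0.1840, -0.1814, 0.1904] → [-0.5167, 0.1144, 0.3944, -0.1974, 0.8416, -0.5028]
V = J·q̇ = [-0.9960, 0.7334, 0.2813, 0.1592, 1.3437, -0.6496]

-0.9960 0.7334 0.2813 0.1592 1.3437 -0.6496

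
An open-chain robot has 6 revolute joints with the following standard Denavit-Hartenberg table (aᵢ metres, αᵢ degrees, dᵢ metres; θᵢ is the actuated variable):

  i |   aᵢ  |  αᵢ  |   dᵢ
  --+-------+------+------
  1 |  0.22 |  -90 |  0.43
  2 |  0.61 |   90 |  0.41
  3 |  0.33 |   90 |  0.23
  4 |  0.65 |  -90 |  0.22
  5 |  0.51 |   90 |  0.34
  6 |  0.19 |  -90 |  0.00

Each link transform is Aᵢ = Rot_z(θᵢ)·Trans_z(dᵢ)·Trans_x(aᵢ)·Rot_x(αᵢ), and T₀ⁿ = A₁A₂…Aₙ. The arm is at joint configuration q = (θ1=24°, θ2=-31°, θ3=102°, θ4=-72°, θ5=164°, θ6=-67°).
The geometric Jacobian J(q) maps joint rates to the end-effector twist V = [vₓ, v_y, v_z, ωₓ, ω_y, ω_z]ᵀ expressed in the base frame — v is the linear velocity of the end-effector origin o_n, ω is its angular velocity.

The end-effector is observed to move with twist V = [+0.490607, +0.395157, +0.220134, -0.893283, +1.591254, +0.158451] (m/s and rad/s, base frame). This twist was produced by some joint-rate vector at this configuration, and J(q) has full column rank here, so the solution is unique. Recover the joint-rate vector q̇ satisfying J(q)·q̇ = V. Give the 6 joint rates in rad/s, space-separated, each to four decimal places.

o_n = [0.1710, 1.0891, 0.8876]
J₁: ẑ×o_n = [-1.0891, 0.1710, 0.0000], ω = ẑ
J2: z=[-0.4067, 0.9135, 0.0000] o=[0.2010, 0.0895, 0.4300] → [0.4181, 0.1861, -0.3792, -0.4067, 0.9135, 0.0000]
J3: z=[-0.4705, -0.2095, 0.8572] o=[0.5119, 0.6767, 0.7442] → [-0.3835, -0.2247, -0.2654, -0.4705, -0.2095, 0.8572]
J4: z=[0.6814, 0.5310, 0.5038] o=[0.2187, 0.8995, 0.9060] → [-0.1053, -0.0115, 0.1545, 0.6814, 0.5310, 0.5038]
J5: z=[-0.6786, 0.7162, 0.1630] o=[0.5468, 1.3107, 0.4654] → [0.3385, 0.2252, 0.4195, -0.6786, 0.7162, 0.1630]
J6: z=[-0.5794, -0.3855, -0.7181] o=[0.0859, 1.2575, 0.8659] → [-0.1293, -0.0486, 0.1304, -0.5794, -0.3855, -0.7181]
q̇ = J⁺·V = [0.1230, 0.8660, -0.0810, 0.4470, 0.9710, 0.3880]

0.1230 0.8660 -0.0810 0.4470 0.9710 0.3880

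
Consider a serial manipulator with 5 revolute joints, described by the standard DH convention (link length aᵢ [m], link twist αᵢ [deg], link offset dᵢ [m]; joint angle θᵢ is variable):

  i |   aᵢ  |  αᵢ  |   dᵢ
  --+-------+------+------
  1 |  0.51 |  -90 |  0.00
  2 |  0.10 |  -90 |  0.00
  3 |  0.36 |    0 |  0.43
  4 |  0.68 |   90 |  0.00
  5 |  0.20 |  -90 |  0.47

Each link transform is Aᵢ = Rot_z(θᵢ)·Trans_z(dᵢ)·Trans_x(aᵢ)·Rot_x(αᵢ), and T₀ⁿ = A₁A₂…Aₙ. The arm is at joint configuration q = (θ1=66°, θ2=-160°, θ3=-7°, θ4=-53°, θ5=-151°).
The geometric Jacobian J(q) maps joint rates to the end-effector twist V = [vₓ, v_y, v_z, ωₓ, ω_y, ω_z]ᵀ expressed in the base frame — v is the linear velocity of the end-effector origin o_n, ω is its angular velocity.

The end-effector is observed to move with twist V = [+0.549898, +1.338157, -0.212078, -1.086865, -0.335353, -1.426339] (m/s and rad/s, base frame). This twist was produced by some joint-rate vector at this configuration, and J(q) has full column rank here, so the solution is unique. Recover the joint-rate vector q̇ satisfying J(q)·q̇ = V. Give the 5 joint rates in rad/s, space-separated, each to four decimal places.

0.1210 0.9570 -0.7890 -0.9210 -0.2010

o_n = [-0.5163, 0.6013, 0.4165]
J₁: ẑ×o_n = [-0.6013, -0.5163, 0.0000], ω = ẑ
J2: z=[-0.9135, 0.4067, 0.0000] o=[0.2074, 0.4659, 0.0000] → [0.1694, 0.3805, 0.1707, -0.9135, 0.4067, 0.0000]
J3: z=[0.1391, 0.3125, 0.9397] o=[0.1692, 0.3801, 0.0342] → [-0.0885, -0.6974, 0.2450, 0.1391, 0.3125, 0.9397]
J4: z=[0.1391, 0.3125, 0.9397] o=[0.0524, 0.2255, 0.5605] → [-0.3981, -0.5144, 0.2300, 0.1391, 0.3125, 0.9397]
J5: z=[-0.1258, 0.9468, -0.2962] o=[-0.6156, 0.1732, 0.6768] → [-0.1196, -0.0621, -0.1478, -0.1258, 0.9468, -0.2962]
q̇ = J⁺·V = [0.1210, 0.9570, -0.7890, -0.9210, -0.2010]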